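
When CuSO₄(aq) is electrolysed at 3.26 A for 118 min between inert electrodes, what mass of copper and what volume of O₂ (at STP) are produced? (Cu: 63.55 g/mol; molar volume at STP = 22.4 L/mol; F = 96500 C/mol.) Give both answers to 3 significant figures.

7.60 g Cu; 1.34 L O₂

Q = 3.26 × 7080 = 23080 C; n(e⁻) = 23080 / 96500 = 0.2392 mol
Cathode: Cu²⁺ + 2e⁻ → Cu → n(Cu) = 0.2392/2 = 0.1196 mol → 7.60 g
Anode: 2H₂O → O₂ + 4H⁺ + 4e⁻ → n(O₂) = 0.2392/4 = 0.05980 mol → 1.34 L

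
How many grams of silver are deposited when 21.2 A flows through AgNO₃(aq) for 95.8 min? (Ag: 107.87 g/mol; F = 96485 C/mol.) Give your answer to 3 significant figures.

Q = It = 21.2 × 5748 = 1.219×10^5 C
n(e⁻) = Q/F = 1.219×10^5/96485 = 1.263 mol
Ag⁺ + e⁻ → Ag, so n(Ag) = 1.263 mol
m = 1.263 × 107.87 = 136 g

136 g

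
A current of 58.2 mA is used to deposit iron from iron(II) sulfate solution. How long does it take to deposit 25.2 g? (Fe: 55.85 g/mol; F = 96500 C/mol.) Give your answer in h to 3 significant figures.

416 h

n(Fe) = 25.2 / 55.85 = 0.4512 mol
Fe²⁺ + 2e⁻ → Fe, so n(e⁻) = 2 × 0.4512 = 0.9024 mol
Q = 0.9024 × 96500 = 87080 C
t = Q / I = 87080 / 0.0582 = 1.496×10^6 s = 416 h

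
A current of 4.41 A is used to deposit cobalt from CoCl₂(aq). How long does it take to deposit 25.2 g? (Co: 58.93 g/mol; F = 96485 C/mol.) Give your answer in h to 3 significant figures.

n(Co) = 25.2 / 58.93 = 0.4276 mol
Co²⁺ + 2e⁻ → Co, so n(e⁻) = 2 × 0.4276 = 0.8552 mol
Q = 0.8552 × 96485 = 82510 C
t = Q / I = 82510 / 4.41 = 18710 s = 5.20 h

5.20 h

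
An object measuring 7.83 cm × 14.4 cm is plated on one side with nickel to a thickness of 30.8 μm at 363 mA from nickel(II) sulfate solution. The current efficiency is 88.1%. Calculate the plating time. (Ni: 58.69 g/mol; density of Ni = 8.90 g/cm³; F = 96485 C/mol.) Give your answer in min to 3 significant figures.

Plated area = 7.83 × 14.4 = 112.8 cm²
Volume = 112.8 × 30.8×10⁻⁴ cm = 0.3474 cm³
m(Ni) = 0.3474 × 8.90 = 3.092 g
n(Ni) = 3.092 / 58.69 = 0.05268 mol; n(e⁻) = 2 × 0.05268 = 0.1054 mol
Q = 0.1054 × 96485 / 0.881 = 11540 C
t = 11540 / 0.363 = 31790 s = 530 min

530 min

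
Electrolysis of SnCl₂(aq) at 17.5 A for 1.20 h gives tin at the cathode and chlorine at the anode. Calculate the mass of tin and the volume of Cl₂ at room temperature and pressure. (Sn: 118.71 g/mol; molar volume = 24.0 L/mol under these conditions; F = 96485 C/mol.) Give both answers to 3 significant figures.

Q = 17.5 × 4320 = 75600 C; n(e⁻) = 75600 / 96485 = 0.7835 mol
Cathode: Sn²⁺ + 2e⁻ → Sn → n(Sn) = 0.7835/2 = 0.3918 mol → 46.5 g
Anode: 2Cl⁻ → Cl₂ + 2e⁻ → n(Cl₂) = 0.7835/2 = 0.3918 mol → 9.40 L

46.5 g Sn; 9.40 L Cl₂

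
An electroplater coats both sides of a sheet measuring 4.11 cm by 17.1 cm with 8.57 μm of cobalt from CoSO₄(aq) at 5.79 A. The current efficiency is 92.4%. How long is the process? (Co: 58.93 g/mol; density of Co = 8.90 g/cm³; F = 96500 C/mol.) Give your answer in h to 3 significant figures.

Plated area = 2 × 4.11 × 17.1 = 140.6 cm²
Volume = 140.6 × 8.57×10⁻⁴ cm = 0.1205 cm³
m(Co) = 0.1205 × 8.90 = 1.072 g
n(Co) = 1.072 / 58.93 = 0.01819 mol; n(e⁻) = 2 × 0.01819 = 0.03638 mol
Q = 0.03638 × 96500 / 0.924 = 3799 C
t = 3799 / 5.79 = 656.1 s = 0.182 h

0.182 h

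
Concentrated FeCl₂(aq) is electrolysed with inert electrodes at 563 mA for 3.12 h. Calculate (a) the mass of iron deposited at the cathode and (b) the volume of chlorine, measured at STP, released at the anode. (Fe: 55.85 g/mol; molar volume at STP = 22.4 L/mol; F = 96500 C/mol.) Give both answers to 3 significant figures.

1.83 g Fe; 0.734 L Cl₂

Q = 0.563 × 11232 = 6324 C; n(e⁻) = 6324 / 96500 = 0.06553 mol
Cathode: Fe²⁺ + 2e⁻ → Fe → n(Fe) = 0.06553/2 = 0.03277 mol → 1.83 g
Anode: 2Cl⁻ → Cl₂ + 2e⁻ → n(Cl₂) = 0.06553/2 = 0.03277 mol → 0.734 L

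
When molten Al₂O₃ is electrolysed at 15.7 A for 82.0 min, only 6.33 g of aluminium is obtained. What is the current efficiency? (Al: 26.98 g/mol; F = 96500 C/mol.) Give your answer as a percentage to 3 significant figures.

Q = 15.7 × 4920 = 77240 C
n(e⁻) = 77240 / 96500 = 0.8004 mol
Al³⁺ + 3e⁻ → Al, so theoretical n(Al) = 0.2668 mol → 7.198 g
Efficiency = 6.33 / 7.198 = 0.8794 = 87.9%

87.9%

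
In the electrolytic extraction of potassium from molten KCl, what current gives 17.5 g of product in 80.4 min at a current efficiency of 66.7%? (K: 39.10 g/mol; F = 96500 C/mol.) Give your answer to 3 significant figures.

13.4 A

n(K) = 17.5 / 39.10 = 0.4476 mol
K⁺ + e⁻ → K, so n(e⁻) = 0.4476 mol
Q = 0.4476 × 96500 / 0.667 = 64760 C
I = Q / t = 64760 / 4824 s = 13.4 A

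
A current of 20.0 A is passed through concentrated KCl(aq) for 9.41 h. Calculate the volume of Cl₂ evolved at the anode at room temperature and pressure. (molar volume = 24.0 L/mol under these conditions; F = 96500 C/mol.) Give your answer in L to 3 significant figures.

Q = 20.0 A × 33876 s = 6.775×10^5 C
n(e⁻) = Q/F = 6.775×10^5/96500 = 7.021 mol
2Cl⁻ → Cl₂ + 2e⁻, so n(Cl₂) = 7.021 / 2 = 3.511 mol
V = 3.511 × 24.0 = 84.26 L

84.3 L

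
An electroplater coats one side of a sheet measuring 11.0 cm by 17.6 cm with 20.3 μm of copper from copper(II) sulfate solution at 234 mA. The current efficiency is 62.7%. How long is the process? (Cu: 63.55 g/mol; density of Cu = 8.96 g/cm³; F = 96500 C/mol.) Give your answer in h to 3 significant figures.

20.2 h

Plated area = 11.0 × 17.6 = 193.6 cm²
Volume = 193.6 × 20.3×10⁻⁴ cm = 0.3930 cm³
m(Cu) = 0.3930 × 8.96 = 3.521 g
n(Cu) = 3.521 / 63.55 = 0.05541 mol; n(e⁻) = 2 × 0.05541 = 0.1108 mol
Q = 0.1108 × 96500 / 0.627 = 17050 C
t = 17050 / 0.234 = 72860 s = 20.2 h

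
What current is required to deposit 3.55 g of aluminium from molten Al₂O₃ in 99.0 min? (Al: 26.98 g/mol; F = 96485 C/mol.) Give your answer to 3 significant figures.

n(Al) = 3.55 / 26.98 = 0.1316 mol
Al³⁺ + 3e⁻ → Al, so n(e⁻) = 3 × 0.1316 = 0.3948 mol
Q = 0.3948 × 96485 = 38090 C
I = Q / t = 38090 / 5940 s = 6.41 A

6.41 A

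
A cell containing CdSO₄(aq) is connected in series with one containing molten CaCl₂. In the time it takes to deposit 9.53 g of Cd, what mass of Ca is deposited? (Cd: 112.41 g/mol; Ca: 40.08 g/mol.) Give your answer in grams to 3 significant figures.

n(Cd) = 9.53 / 112.41 = 0.08478 mol
Cd²⁺ + 2e⁻ → Cd, so n(e⁻) = 2 × 0.08478 = 0.1696 mol
Same current for the same time ⇒ same n(e⁻) = 0.1696 mol in both cells.
Ca²⁺ + 2e⁻ → Ca, so n(Ca) = 0.1696 / 2 = 0.08480 mol
m(Ca) = 0.08480 × 40.08 = 3.40 g

3.40 g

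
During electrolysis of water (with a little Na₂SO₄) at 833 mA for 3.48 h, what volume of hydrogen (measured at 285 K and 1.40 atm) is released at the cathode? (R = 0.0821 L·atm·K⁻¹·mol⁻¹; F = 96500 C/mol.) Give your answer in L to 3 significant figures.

0.904 L

Q = It = 0.833 × 12528 = 10440 C
n(e⁻) = 10440 / 96500 = 0.1082 mol
2H⁺ + 2e⁻ → H₂, so n(H₂) = 0.1082 / 2 = 0.05410 mol
V = nRT/P = 0.05410 × 0.0821 × 285 / 1.40 = 0.9042 L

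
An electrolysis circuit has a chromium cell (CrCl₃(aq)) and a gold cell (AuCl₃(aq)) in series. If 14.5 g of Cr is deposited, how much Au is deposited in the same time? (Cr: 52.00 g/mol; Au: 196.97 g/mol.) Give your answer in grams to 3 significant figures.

n(Cr) = 14.5 / 52.00 = 0.2788 mol
Cr³⁺ + 3e⁻ → Cr, so n(e⁻) = 3 × 0.2788 = 0.8364 mol
In series, the same 0.8364 mol of electrons flows through the second cell.
Au³⁺ + 3e⁻ → Au, so n(Au) = 0.8364 / 3 = 0.2788 mol
m(Au) = 0.2788 × 196.97 = 54.9 g

54.9 g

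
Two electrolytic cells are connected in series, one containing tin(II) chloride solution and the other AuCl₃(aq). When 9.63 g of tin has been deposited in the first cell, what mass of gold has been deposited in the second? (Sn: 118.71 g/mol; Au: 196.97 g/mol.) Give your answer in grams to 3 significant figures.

n(Sn) = 9.63 / 118.71 = 0.08112 mol
Sn²⁺ + 2e⁻ → Sn, so n(e⁻) = 2 × 0.08112 = 0.1622 mol
Since the cells are in series, n(e⁻) in the Au cell is also 0.1622 mol.
Au³⁺ + 3e⁻ → Au, so n(Au) = 0.1622 / 3 = 0.05407 mol
m(Au) = 0.05407 × 196.97 = 10.7 g

10.7 g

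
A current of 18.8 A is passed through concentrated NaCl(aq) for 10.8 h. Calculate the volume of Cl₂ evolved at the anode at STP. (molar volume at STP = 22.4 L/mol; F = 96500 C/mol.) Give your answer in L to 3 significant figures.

84.8 L

Charge passed = 18.8 × 38880 = 7.309×10^5 C
n(e⁻) = Q/F = 7.309×10^5/96500 = 7.574 mol
2Cl⁻ → Cl₂ + 2e⁻, so n(Cl₂) = 7.574 / 2 = 3.787 mol
V = 3.787 × 22.4 = 84.83 L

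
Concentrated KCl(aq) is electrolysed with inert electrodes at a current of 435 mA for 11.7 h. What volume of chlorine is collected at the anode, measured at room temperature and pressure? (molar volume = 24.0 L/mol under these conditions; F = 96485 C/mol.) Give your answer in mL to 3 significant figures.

2280 mL

Q = It = 0.435 × 42120 = 18320 C
n(e⁻) = 18320 / 96485 = 0.1899 mol
2Cl⁻ → Cl₂ + 2e⁻, so n(Cl₂) = 0.1899 / 2 = 0.09495 mol
V = 0.09495 × 24.0 = 2.279 L
= 2280 mL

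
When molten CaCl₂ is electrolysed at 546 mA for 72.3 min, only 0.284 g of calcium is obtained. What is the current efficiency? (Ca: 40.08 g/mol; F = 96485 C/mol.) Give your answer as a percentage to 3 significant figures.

57.7%

Q = 0.546 × 4338 = 2369 C
n(e⁻) = 2369 / 96485 = 0.02455 mol
Ca²⁺ + 2e⁻ → Ca, so theoretical n(Ca) = 0.01228 mol → 0.4922 g
Efficiency = 0.284 / 0.4922 = 0.5770 = 57.7%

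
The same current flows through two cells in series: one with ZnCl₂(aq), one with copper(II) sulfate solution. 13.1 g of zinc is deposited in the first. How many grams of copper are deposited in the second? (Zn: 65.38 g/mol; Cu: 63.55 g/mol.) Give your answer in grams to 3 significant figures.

n(Zn) = 13.1 / 65.38 = 0.2004 mol
Zn²⁺ + 2e⁻ → Zn, so n(e⁻) = 2 × 0.2004 = 0.4008 mol
Same current for the same time ⇒ same n(e⁻) = 0.4008 mol in both cells.
Cu²⁺ + 2e⁻ → Cu, so n(Cu) = 0.4008 / 2 = 0.2004 mol
m(Cu) = 0.2004 × 63.55 = 12.7 g

12.7 g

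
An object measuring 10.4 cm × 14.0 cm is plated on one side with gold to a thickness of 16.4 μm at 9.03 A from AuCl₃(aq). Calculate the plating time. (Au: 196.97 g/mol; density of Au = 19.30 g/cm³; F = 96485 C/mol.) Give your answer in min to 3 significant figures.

Plated area = 10.4 × 14.0 = 145.6 cm²
Volume = 145.6 × 16.4×10⁻⁴ cm = 0.2388 cm³
m(Au) = 0.2388 × 19.30 = 4.609 g
n(Au) = 4.609 / 196.97 = 0.02340 mol; n(e⁻) = 3 × 0.02340 = 0.07020 mol
Q = 0.07020 × 96485 = 6773 C
t = 6773 / 9.03 = 750.1 s = 12.5 min

12.5 min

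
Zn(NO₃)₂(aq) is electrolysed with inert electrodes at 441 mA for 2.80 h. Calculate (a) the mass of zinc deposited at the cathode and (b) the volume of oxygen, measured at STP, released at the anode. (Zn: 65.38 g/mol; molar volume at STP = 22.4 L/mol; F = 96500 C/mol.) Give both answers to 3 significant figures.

Q = 0.441 × 10080 = 4445 C; n(e⁻) = 4445 / 96500 = 0.04606 mol
Cathode: Zn²⁺ + 2e⁻ → Zn → n(Zn) = 0.04606/2 = 0.02303 mol → 1.51 g
Anode: 2H₂O → O₂ + 4H⁺ + 4e⁻ → n(O₂) = 0.04606/4 = 0.01152 mol → 0.258 L

1.51 g Zn; 0.258 L O₂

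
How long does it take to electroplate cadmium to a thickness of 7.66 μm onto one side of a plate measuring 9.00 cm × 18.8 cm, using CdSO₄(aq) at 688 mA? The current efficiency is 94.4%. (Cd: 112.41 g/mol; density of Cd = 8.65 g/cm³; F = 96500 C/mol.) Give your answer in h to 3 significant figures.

0.823 h

Plated area = 9.00 × 18.8 = 169.2 cm²
Volume = 169.2 × 7.66×10⁻⁴ cm = 0.1296 cm³
m(Cd) = 0.1296 × 8.65 = 1.121 g
n(Cd) = 1.121 / 112.41 = 0.009972 mol; n(e⁻) = 2 × 0.009972 = 0.01994 mol
Q = 0.01994 × 96500 / 0.944 = 2038 C
t = 2038 / 0.688 = 2962 s = 0.823 h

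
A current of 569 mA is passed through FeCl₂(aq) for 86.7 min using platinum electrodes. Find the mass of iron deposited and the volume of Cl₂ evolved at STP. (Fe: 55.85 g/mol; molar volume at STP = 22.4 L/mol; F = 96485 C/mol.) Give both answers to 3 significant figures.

0.857 g Fe; 0.344 L Cl₂

Q = 0.569 × 5202 = 2960 C; n(e⁻) = 2960 / 96485 = 0.03068 mol
Cathode: Fe²⁺ + 2e⁻ → Fe → n(Fe) = 0.03068/2 = 0.01534 mol → 0.857 g
Anode: 2Cl⁻ → Cl₂ + 2e⁻ → n(Cl₂) = 0.03068/2 = 0.01534 mol → 0.344 L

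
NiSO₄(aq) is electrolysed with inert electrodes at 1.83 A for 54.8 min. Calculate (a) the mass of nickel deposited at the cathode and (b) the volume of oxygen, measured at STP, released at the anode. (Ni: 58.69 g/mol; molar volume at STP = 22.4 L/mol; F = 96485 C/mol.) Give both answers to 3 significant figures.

1.83 g Ni; 0.349 L O₂

Q = 1.83 × 3288 = 6017 C; n(e⁻) = 6017 / 96485 = 0.06236 mol
Cathode: Ni²⁺ + 2e⁻ → Ni → n(Ni) = 0.06236/2 = 0.03118 mol → 1.83 g
Anode: 2H₂O → O₂ + 4H⁺ + 4e⁻ → n(O₂) = 0.06236/4 = 0.01559 mol → 0.349 L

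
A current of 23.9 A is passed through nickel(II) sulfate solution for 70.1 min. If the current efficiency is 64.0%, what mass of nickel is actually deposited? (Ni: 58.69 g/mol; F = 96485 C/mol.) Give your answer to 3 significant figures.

Q = 23.9 × 4206 = 1.005×10^5 C
n(e⁻) = 1.005×10^5 / 96485 = 1.042 mol
Ni²⁺ + 2e⁻ → Ni, so theoretical m(Ni) = 0.5210 × 58.69 = 30.58 g
Actual mass = 64.0% × 30.58 = 19.6 g

19.6 g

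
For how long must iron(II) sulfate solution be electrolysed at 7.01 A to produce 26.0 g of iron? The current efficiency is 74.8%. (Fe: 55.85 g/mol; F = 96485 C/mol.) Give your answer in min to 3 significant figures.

n(Fe) = 26.0 / 55.85 = 0.4655 mol
Fe²⁺ + 2e⁻ → Fe, so n(e⁻) = 2 × 0.4655 = 0.9310 mol
Q = 0.9310 × 96485 / 0.748 = 1.201×10^5 C
t = Q / I = 1.201×10^5 / 7.01 = 17130 s = 286 min

286 min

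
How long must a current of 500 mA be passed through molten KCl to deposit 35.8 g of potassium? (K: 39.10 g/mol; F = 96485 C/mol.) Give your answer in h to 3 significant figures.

49.1 h

n(K) = 35.8 / 39.10 = 0.9156 mol
K⁺ + e⁻ → K, so n(e⁻) = 0.9156 mol
Q = 0.9156 × 96485 = 88340 C
t = Q / I = 88340 / 0.500 = 1.767×10^5 s = 49.1 h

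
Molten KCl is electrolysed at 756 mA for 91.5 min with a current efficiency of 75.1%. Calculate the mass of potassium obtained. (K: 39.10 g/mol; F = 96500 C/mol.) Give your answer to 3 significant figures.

Q = 0.756 × 5490 = 4150 C
n(e⁻) = 4150 / 96500 = 0.04301 mol
K⁺ + e⁻ → K, so theoretical m(K) = 0.04301 × 39.10 = 1.682 g
Actual mass = 75.1% × 1.682 = 1.26 g

1.26 g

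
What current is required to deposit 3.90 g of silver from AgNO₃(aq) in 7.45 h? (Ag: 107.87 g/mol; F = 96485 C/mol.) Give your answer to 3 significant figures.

n(Ag) = 3.90 / 107.87 = 0.03615 mol
Ag⁺ + e⁻ → Ag, so n(e⁻) = 0.03615 mol
Q = 0.03615 × 96485 = 3488 C
I = Q / t = 3488 / 26820 s = 0.130 A

0.130 A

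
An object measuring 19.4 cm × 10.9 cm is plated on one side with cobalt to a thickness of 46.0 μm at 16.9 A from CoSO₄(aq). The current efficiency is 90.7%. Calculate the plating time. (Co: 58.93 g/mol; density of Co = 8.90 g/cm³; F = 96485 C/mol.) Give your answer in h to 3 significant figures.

0.514 h

Plated area = 19.4 × 10.9 = 211.5 cm²
Volume = 211.5 × 46.0×10⁻⁴ cm = 0.9729 cm³
m(Co) = 0.9729 × 8.90 = 8.659 g
n(Co) = 8.659 / 58.93 = 0.1469 mol; n(e⁻) = 2 × 0.1469 = 0.2938 mol
Q = 0.2938 × 96485 / 0.907 = 31250 C
t = 31250 / 16.9 = 1849 s = 0.514 h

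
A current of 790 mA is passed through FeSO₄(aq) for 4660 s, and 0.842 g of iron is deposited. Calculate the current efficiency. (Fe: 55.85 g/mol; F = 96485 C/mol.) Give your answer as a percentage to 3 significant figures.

79.0%

Q = 0.790 × 4660 = 3681 C
n(e⁻) = 3681 / 96485 = 0.03815 mol
Fe²⁺ + 2e⁻ → Fe, so theoretical n(Fe) = 0.01908 mol → 1.066 g
Efficiency = 0.842 / 1.066 = 0.7899 = 79.0%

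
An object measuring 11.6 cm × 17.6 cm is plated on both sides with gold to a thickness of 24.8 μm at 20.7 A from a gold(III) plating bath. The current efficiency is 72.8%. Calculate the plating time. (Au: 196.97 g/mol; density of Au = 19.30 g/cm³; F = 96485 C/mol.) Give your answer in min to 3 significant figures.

31.8 min

Plated area = 2 × 11.6 × 17.6 = 408.3 cm²
Volume = 408.3 × 24.8×10⁻⁴ cm = 1.013 cm³
m(Au) = 1.013 × 19.30 = 19.55 g
n(Au) = 19.55 / 196.97 = 0.09925 mol; n(e⁻) = 3 × 0.09925 = 0.2978 mol
Q = 0.2978 × 96485 / 0.728 = 39470 C
t = 39470 / 20.7 = 1907 s = 31.8 min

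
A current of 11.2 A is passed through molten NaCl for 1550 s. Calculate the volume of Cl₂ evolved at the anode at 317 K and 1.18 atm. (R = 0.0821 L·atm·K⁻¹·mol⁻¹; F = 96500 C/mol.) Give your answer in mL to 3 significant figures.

1980 mL

Q = 11.2 A × 1550 s = 17360 C
n(e⁻) = Q/F = 17360/96500 = 0.1799 mol
2Cl⁻ → Cl₂ + 2e⁻, so n(Cl₂) = 0.1799 / 2 = 0.08995 mol
V = nRT/P = 0.08995 × 0.0821 × 317 / 1.18 = 1.984 L
= 1980 mL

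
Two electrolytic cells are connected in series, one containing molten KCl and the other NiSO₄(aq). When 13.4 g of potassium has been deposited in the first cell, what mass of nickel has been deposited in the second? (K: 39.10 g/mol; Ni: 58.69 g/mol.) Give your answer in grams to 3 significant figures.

n(K) = 13.4 / 39.10 = 0.3427 mol
K⁺ + e⁻ → K, so n(e⁻) = 0.3427 mol
Since the cells are in series, n(e⁻) in the Ni cell is also 0.3427 mol.
Ni²⁺ + 2e⁻ → Ni, so n(Ni) = 0.3427 / 2 = 0.1714 mol
m(Ni) = 0.1714 × 58.69 = 10.1 g

10.1 g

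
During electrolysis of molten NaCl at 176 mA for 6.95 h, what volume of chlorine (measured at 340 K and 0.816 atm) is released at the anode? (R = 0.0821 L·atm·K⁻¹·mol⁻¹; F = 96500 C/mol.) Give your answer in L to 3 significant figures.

0.781 L

Q = 0.176 A × 25020 s = 4404 C
n(e⁻) = Q/F = 4404/96500 = 0.04564 mol
2Cl⁻ → Cl₂ + 2e⁻, so n(Cl₂) = 0.04564 / 2 = 0.02282 mol
V = nRT/P = 0.02282 × 0.0821 × 340 / 0.816 = 0.7806 L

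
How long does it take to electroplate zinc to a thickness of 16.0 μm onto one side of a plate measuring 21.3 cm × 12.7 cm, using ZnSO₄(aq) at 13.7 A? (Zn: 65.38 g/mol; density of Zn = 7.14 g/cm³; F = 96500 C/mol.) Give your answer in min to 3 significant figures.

11.1 min

Plated area = 21.3 × 12.7 = 270.5 cm²
Volume = 270.5 × 16.0×10⁻⁴ cm = 0.4328 cm³
m(Zn) = 0.4328 × 7.14 = 3.090 g
n(Zn) = 3.090 / 65.38 = 0.04726 mol; n(e⁻) = 2 × 0.04726 = 0.09452 mol
Q = 0.09452 × 96500 = 9121 C
t = 9121 / 13.7 = 665.8 s = 11.1 min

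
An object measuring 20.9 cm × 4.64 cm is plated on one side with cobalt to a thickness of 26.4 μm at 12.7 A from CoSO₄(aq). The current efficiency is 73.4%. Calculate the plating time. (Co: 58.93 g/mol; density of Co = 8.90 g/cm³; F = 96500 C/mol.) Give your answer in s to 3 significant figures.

801 s

Plated area = 20.9 × 4.64 = 96.98 cm²
Volume = 96.98 × 26.4×10⁻⁴ cm = 0.2560 cm³
m(Co) = 0.2560 × 8.90 = 2.278 g
n(Co) = 2.278 / 58.93 = 0.03866 mol; n(e⁻) = 2 × 0.03866 = 0.07732 mol
Q = 0.07732 × 96500 / 0.734 = 10170 C
t = 10170 / 12.7 = 800.8 s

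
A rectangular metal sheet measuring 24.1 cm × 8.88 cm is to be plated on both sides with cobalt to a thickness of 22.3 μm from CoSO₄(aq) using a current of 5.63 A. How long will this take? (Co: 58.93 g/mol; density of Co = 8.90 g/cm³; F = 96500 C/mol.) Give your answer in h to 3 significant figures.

Plated area = 2 × 24.1 × 8.88 = 428.0 cm²
Volume = 428.0 × 22.3×10⁻⁴ cm = 0.9544 cm³
m(Co) = 0.9544 × 8.90 = 8.494 g
n(Co) = 8.494 / 58.93 = 0.1441 mol; n(e⁻) = 2 × 0.1441 = 0.2882 mol
Q = 0.2882 × 96500 = 27810 C
t = 27810 / 5.63 = 4940 s = 1.37 h

1.37 h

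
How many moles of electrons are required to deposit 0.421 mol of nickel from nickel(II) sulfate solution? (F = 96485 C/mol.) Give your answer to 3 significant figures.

0.842 mol

Ni²⁺ + 2e⁻ → Ni, so n(e⁻) = 2 × 0.421 = 0.8420 mol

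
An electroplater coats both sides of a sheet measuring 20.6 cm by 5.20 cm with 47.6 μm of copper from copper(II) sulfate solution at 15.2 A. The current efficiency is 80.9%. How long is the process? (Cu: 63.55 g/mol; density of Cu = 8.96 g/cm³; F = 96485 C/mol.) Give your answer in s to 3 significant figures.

2260 s

Plated area = 2 × 20.6 × 5.20 = 214.2 cm²
Volume = 214.2 × 47.6×10⁻⁴ cm = 1.020 cm³
m(Cu) = 1.020 × 8.96 = 9.139 g
n(Cu) = 9.139 / 63.55 = 0.1438 mol; n(e⁻) = 2 × 0.1438 = 0.2876 mol
Q = 0.2876 × 96485 / 0.809 = 34300 C
t = 34300 / 15.2 = 2257 s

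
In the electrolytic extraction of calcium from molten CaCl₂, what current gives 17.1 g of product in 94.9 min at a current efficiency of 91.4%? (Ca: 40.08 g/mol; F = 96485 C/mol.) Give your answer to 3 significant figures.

15.8 A

n(Ca) = 17.1 / 40.08 = 0.4266 mol
Ca²⁺ + 2e⁻ → Ca, so n(e⁻) = 2 × 0.4266 = 0.8532 mol
Q = 0.8532 × 96485 / 0.914 = 90070 C
I = Q / t = 90070 / 5694 s = 15.8 A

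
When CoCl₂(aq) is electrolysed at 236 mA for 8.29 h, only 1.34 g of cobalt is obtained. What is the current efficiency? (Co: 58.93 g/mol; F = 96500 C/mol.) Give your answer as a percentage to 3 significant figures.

62.3%

Q = 0.236 × 29844 = 7043 C
n(e⁻) = 7043 / 96500 = 0.07298 mol
Co²⁺ + 2e⁻ → Co, so theoretical n(Co) = 0.03649 mol → 2.150 g
Efficiency = 1.34 / 2.150 = 0.6233 = 62.3%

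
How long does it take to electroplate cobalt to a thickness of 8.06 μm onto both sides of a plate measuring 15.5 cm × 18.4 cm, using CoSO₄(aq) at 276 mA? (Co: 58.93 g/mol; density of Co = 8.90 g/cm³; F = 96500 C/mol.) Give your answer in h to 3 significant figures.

13.5 h

Plated area = 2 × 15.5 × 18.4 = 570.4 cm²
Volume = 570.4 × 8.06×10⁻⁴ cm = 0.4597 cm³
m(Co) = 0.4597 × 8.90 = 4.091 g
n(Co) = 4.091 / 58.93 = 0.06942 mol; n(e⁻) = 2 × 0.06942 = 0.1388 mol
Q = 0.1388 × 96500 = 13390 C
t = 13390 / 0.276 = 48510 s = 13.5 h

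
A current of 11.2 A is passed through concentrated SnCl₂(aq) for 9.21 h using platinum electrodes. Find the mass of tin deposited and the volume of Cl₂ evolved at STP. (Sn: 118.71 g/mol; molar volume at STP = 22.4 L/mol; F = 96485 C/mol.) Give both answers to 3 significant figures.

Q = 11.2 × 33156 = 3.713×10^5 C; n(e⁻) = 3.713×10^5 / 96485 = 3.848 mol
Cathode: Sn²⁺ + 2e⁻ → Sn → n(Sn) = 3.848/2 = 1.924 mol → 228 g
Anode: 2Cl⁻ → Cl₂ + 2e⁻ → n(Cl₂) = 3.848/2 = 1.924 mol → 43.1 L

228 g Sn; 43.1 L Cl₂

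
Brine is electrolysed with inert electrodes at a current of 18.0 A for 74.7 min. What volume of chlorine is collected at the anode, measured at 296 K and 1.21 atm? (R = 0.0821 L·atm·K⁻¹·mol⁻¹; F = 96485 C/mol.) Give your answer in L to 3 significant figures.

8.40 L

Charge passed = 18.0 × 4482 = 80680 C
Moles of electrons = 80680 / 96485 = 0.8362 mol
2Cl⁻ → Cl₂ + 2e⁻, so n(Cl₂) = 0.8362 / 2 = 0.4181 mol
V = nRT/P = 0.4181 × 0.0821 × 296 / 1.21 = 8.397 L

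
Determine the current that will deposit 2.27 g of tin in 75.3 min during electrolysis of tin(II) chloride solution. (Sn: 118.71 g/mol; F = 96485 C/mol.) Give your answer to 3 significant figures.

0.817 A

n(Sn) = 2.27 / 118.71 = 0.01912 mol
Sn²⁺ + 2e⁻ → Sn, so n(e⁻) = 2 × 0.01912 = 0.03824 mol
Q = 0.03824 × 96485 = 3690 C
I = Q / t = 3690 / 4518 s = 0.817 A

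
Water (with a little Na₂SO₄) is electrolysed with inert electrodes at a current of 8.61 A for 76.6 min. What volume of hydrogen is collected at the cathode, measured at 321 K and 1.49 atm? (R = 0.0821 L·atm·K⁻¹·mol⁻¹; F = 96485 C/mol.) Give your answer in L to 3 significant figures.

3.63 L

Charge passed = 8.61 × 4596 = 39570 C
n(e⁻) = Q/F = 39570/96485 = 0.4101 mol
2H⁺ + 2e⁻ → H₂, so n(H₂) = 0.4101 / 2 = 0.2051 mol
V = nRT/P = 0.2051 × 0.0821 × 321 / 1.49 = 3.628 L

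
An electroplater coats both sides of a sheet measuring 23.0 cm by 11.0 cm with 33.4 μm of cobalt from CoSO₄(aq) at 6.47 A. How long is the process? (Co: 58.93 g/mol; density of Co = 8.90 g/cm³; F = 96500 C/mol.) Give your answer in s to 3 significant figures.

Plated area = 2 × 23.0 × 11.0 = 506.0 cm²
Volume = 506.0 × 33.4×10⁻⁴ cm = 1.690 cm³
m(Co) = 1.690 × 8.90 = 15.04 g
n(Co) = 15.04 / 58.93 = 0.2552 mol; n(e⁻) = 2 × 0.2552 = 0.5104 mol
Q = 0.5104 × 96500 = 49250 C
t = 49250 / 6.47 = 7612 s

7610 s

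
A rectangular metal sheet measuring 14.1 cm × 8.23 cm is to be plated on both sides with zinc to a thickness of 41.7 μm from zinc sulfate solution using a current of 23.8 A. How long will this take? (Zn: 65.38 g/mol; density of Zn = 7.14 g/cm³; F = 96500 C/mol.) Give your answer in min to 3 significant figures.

14.3 min

Plated area = 2 × 14.1 × 8.23 = 232.1 cm²
Volume = 232.1 × 41.7×10⁻⁴ cm = 0.9679 cm³
m(Zn) = 0.9679 × 7.14 = 6.911 g
n(Zn) = 6.911 / 65.38 = 0.1057 mol; n(e⁻) = 2 × 0.1057 = 0.2114 mol
Q = 0.2114 × 96500 = 20400 C
t = 20400 / 23.8 = 857.1 s = 14.3 min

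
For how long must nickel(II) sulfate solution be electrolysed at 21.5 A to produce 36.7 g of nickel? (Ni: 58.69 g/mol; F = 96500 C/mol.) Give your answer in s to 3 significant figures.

5610 s

n(Ni) = 36.7 / 58.69 = 0.6253 mol
Ni²⁺ + 2e⁻ → Ni, so n(e⁻) = 2 × 0.6253 = 1.251 mol
Q = 1.251 × 96500 = 1.207×10^5 C
t = Q / I = 1.207×10^5 / 21.5 = 5614 s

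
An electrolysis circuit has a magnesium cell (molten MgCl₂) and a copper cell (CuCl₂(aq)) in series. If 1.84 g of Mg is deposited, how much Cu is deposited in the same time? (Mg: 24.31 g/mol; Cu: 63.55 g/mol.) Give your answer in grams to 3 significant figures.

4.81 g

n(Mg) = 1.84 / 24.31 = 0.07569 mol
Mg²⁺ + 2e⁻ → Mg, so n(e⁻) = 2 × 0.07569 = 0.1514 mol
The cells are in series, so the same charge (and hence the same n(e⁻) = 0.1514 mol) passes through both.
Cu²⁺ + 2e⁻ → Cu, so n(Cu) = 0.1514 / 2 = 0.07570 mol
m(Cu) = 0.07570 × 63.55 = 4.81 g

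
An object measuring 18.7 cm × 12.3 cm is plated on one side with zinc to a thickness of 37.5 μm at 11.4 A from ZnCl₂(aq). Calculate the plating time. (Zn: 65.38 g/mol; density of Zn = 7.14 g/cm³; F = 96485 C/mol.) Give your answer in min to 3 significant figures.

Plated area = 18.7 × 12.3 = 230.0 cm²
Volume = 230.0 × 37.5×10⁻⁴ cm = 0.8625 cm³
m(Zn) = 0.8625 × 7.14 = 6.158 g
n(Zn) = 6.158 / 65.38 = 0.09419 mol; n(e⁻) = 2 × 0.09419 = 0.1884 mol
Q = 0.1884 × 96485 = 18180 C
t = 18180 / 11.4 = 1595 s = 26.6 min

26.6 min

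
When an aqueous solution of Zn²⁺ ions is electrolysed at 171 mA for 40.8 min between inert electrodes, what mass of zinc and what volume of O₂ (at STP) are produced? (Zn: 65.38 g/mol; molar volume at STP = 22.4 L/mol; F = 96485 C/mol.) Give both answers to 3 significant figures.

Q = 0.171 × 2448 = 418.6 C; n(e⁻) = 418.6 / 96485 = 0.004338 mol
Cathode: Zn²⁺ + 2e⁻ → Zn → n(Zn) = 0.004338/2 = 0.002169 mol → 0.142 g
Anode: 2H₂O → O₂ + 4H⁺ + 4e⁻ → n(O₂) = 0.004338/4 = 0.001085 mol → 0.0243 L

0.142 g Zn; 0.0243 L O₂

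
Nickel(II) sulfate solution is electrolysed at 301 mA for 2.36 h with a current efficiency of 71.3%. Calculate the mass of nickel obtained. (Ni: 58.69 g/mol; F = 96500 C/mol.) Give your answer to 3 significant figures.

Q = 0.301 × 8496 = 2557 C
n(e⁻) = 2557 / 96500 = 0.02650 mol
Ni²⁺ + 2e⁻ → Ni, so theoretical m(Ni) = 0.01325 × 58.69 = 0.7776 g
Actual mass = 71.3% × 0.7776 = 0.554 g

0.554 g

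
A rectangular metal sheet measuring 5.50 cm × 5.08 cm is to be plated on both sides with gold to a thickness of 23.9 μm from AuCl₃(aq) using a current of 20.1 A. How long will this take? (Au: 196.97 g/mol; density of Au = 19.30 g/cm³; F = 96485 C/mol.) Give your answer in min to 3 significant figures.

Plated area = 2 × 5.50 × 5.08 = 55.88 cm²
Volume = 55.88 × 23.9×10⁻⁴ cm = 0.1336 cm³
m(Au) = 0.1336 × 19.30 = 2.578 g
n(Au) = 2.578 / 196.97 = 0.01309 mol; n(e⁻) = 3 × 0.01309 = 0.03927 mol
Q = 0.03927 × 96485 = 3789 C
t = 3789 / 20.1 = 188.5 s = 3.14 min

3.14 min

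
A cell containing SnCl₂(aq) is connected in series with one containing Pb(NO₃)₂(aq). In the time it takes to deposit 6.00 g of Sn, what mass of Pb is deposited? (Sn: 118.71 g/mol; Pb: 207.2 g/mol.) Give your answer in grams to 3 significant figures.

10.5 g

n(Sn) = 6.00 / 118.71 = 0.05054 mol
Sn²⁺ + 2e⁻ → Sn, so n(e⁻) = 2 × 0.05054 = 0.1011 mol
Since the cells are in series, n(e⁻) in the Pb cell is also 0.1011 mol.
Pb²⁺ + 2e⁻ → Pb, so n(Pb) = 0.1011 / 2 = 0.05055 mol
m(Pb) = 0.05055 × 207.2 = 10.5 g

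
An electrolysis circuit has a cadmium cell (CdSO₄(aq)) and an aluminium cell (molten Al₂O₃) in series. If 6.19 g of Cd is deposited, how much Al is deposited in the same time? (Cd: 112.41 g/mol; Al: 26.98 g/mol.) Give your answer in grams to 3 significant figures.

0.990 g

n(Cd) = 6.19 / 112.41 = 0.05507 mol
Cd²⁺ + 2e⁻ → Cd, so n(e⁻) = 2 × 0.05507 = 0.1101 mol
Since the cells are in series, n(e⁻) in the Al cell is also 0.1101 mol.
Al³⁺ + 3e⁻ → Al, so n(Al) = 0.1101 / 3 = 0.03670 mol
m(Al) = 0.03670 × 26.98 = 0.990 g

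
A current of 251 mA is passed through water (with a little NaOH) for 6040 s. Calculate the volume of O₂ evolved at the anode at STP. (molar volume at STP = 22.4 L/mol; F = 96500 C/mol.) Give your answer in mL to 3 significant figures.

Q = 0.251 A × 6040 s = 1516 C
Moles of electrons = 1516 / 96500 = 0.01571 mol
2H₂O → O₂ + 4H⁺ + 4e⁻, so n(O₂) = 0.01571 / 4 = 0.003928 mol
V = 0.003928 × 22.4 = 0.08799 L
= 88.0 mL

88.0 mL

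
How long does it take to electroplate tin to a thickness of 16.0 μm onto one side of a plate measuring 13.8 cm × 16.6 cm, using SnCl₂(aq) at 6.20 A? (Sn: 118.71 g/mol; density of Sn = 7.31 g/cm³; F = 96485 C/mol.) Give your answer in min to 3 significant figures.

Plated area = 13.8 × 16.6 = 229.1 cm²
Volume = 229.1 × 16.0×10⁻⁴ cm = 0.3666 cm³
m(Sn) = 0.3666 × 7.31 = 2.680 g
n(Sn) = 2.680 / 118.71 = 0.02258 mol; n(e⁻) = 2 × 0.02258 = 0.04516 mol
Q = 0.04516 × 96485 = 4357 C
t = 4357 / 6.20 = 702.7 s = 11.7 min

11.7 min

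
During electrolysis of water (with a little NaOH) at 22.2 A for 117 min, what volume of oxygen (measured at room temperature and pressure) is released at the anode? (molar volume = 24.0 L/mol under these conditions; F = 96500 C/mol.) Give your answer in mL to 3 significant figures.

Q = 22.2 A × 7020 s = 1.558×10^5 C
n(e⁻) = 1.558×10^5 / 96500 = 1.615 mol
2H₂O → O₂ + 4H⁺ + 4e⁻, so n(O₂) = 1.615 / 4 = 0.4038 mol
V = 0.4038 × 24.0 = 9.691 L
= 9690 mL

9690 mL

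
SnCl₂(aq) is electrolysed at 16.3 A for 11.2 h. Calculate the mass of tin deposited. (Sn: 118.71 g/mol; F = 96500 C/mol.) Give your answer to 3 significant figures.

404 g

Q = 16.3 A × 40320 s = 6.572×10^5 C
Moles of electrons = 6.572×10^5 / 96500 = 6.810 mol
Sn²⁺ + 2e⁻ → Sn, so n(Sn) = 6.810 / 2 = 3.405 mol
m = 3.405 × 118.71 = 404 g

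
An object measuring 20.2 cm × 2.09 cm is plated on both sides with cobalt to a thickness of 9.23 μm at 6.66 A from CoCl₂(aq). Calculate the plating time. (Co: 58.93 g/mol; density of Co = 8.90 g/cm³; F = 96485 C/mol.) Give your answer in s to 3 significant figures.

Plated area = 2 × 20.2 × 2.09 = 84.44 cm²
Volume = 84.44 × 9.23×10⁻⁴ cm = 0.07794 cm³
m(Co) = 0.07794 × 8.90 = 0.6937 g
n(Co) = 0.6937 / 58.93 = 0.01177 mol; n(e⁻) = 2 × 0.01177 = 0.02354 mol
Q = 0.02354 × 96485 = 2271 C
t = 2271 / 6.66 = 341.0 s

341 s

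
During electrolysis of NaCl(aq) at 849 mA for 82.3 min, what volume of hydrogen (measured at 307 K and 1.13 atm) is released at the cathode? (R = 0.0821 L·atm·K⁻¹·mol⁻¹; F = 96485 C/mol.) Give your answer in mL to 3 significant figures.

Q = It = 0.849 × 4938 = 4192 C
n(e⁻) = Q/F = 4192/96485 = 0.04345 mol
2H⁺ + 2e⁻ → H₂, so n(H₂) = 0.04345 / 2 = 0.02173 mol
V = nRT/P = 0.02173 × 0.0821 × 307 / 1.13 = 0.4847 L
= 485 mL

485 mL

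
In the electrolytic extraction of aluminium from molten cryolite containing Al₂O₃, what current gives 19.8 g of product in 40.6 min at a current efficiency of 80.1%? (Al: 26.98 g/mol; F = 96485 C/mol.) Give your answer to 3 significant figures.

109 A

n(Al) = 19.8 / 26.98 = 0.7339 mol
Al³⁺ + 3e⁻ → Al, so n(e⁻) = 3 × 0.7339 = 2.202 mol
Q = 2.202 × 96485 / 0.801 = 2.652×10^5 C
I = Q / t = 2.652×10^5 / 2436 s = 109 A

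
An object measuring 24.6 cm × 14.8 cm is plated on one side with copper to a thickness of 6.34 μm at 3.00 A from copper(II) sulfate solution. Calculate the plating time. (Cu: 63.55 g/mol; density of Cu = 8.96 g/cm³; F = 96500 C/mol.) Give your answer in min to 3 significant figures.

Plated area = 24.6 × 14.8 = 364.1 cm²
Volume = 364.1 × 6.34×10⁻⁴ cm = 0.2308 cm³
m(Cu) = 0.2308 × 8.96 = 2.068 g
n(Cu) = 2.068 / 63.55 = 0.03254 mol; n(e⁻) = 2 × 0.03254 = 0.06508 mol
Q = 0.06508 × 96500 = 6280 C
t = 6280 / 3.00 = 2093 s = 34.9 min

34.9 min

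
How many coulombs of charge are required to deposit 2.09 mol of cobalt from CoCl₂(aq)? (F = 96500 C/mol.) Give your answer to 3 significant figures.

4.03×10^5 C

Co²⁺ + 2e⁻ → Co, so n(e⁻) = 2 × 2.09 = 4.180 mol
Q = 4.180 × 96500 = 4.034×10^5 C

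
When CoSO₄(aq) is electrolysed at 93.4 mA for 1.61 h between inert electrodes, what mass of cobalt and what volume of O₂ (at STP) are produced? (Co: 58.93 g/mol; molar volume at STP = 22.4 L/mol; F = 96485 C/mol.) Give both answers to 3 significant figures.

Q = 0.0934 × 5796 = 541.3 C; n(e⁻) = 541.3 / 96485 = 0.005610 mol
Cathode: Co²⁺ + 2e⁻ → Co → n(Co) = 0.005610/2 = 0.002805 mol → 0.165 g
Anode: 2H₂O → O₂ + 4H⁺ + 4e⁻ → n(O₂) = 0.005610/4 = 0.001403 mol → 0.0314 L

0.165 g Co; 0.0314 L O₂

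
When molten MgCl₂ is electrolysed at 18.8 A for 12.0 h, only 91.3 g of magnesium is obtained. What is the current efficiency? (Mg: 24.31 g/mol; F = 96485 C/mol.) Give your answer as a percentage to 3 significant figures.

89.2%

Q = 18.8 × 43200 = 8.122×10^5 C
n(e⁻) = 8.122×10^5 / 96485 = 8.418 mol
Mg²⁺ + 2e⁻ → Mg, so theoretical n(Mg) = 4.209 mol → 102.3 g
Efficiency = 91.3 / 102.3 = 0.8925 = 89.2%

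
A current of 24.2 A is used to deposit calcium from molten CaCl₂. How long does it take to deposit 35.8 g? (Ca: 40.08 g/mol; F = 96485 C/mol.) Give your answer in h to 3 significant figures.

n(Ca) = 35.8 / 40.08 = 0.8932 mol
Ca²⁺ + 2e⁻ → Ca, so n(e⁻) = 2 × 0.8932 = 1.786 mol
Q = 1.786 × 96485 = 1.723×10^5 C
t = Q / I = 1.723×10^5 / 24.2 = 7120 s = 1.98 h

1.98 h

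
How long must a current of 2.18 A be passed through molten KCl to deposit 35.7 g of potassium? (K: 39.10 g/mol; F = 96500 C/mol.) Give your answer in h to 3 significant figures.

n(K) = 35.7 / 39.10 = 0.9130 mol
K⁺ + e⁻ → K, so n(e⁻) = 0.9130 mol
Q = 0.9130 × 96500 = 88100 C
t = Q / I = 88100 / 2.18 = 40410 s = 11.2 h

11.2 h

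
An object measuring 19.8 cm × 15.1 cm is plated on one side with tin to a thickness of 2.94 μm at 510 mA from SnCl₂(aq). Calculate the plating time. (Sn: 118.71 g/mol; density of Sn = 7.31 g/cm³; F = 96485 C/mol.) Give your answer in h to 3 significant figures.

0.569 h

Plated area = 19.8 × 15.1 = 299.0 cm²
Volume = 299.0 × 2.94×10⁻⁴ cm = 0.08791 cm³
m(Sn) = 0.08791 × 7.31 = 0.6426 g
n(Sn) = 0.6426 / 118.71 = 0.005413 mol; n(e⁻) = 2 × 0.005413 = 0.01083 mol
Q = 0.01083 × 96485 = 1045 C
t = 1045 / 0.510 = 2049 s = 0.569 h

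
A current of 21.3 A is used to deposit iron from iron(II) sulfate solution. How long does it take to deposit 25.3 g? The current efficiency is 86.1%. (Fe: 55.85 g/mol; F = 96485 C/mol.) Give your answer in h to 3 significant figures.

n(Fe) = 25.3 / 55.85 = 0.4530 mol
Fe²⁺ + 2e⁻ → Fe, so n(e⁻) = 2 × 0.4530 = 0.9060 mol
Q = 0.9060 × 96485 / 0.861 = 1.015×10^5 C
t = Q / I = 1.015×10^5 / 21.3 = 4765 s = 1.32 h

1.32 h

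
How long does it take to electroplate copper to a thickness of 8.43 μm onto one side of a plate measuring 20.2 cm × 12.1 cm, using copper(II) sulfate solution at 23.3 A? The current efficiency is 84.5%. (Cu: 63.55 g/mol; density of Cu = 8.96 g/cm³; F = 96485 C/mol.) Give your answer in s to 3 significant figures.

Plated area = 20.2 × 12.1 = 244.4 cm²
Volume = 244.4 × 8.43×10⁻⁴ cm = 0.2060 cm³
m(Cu) = 0.2060 × 8.96 = 1.846 g
n(Cu) = 1.846 / 63.55 = 0.02905 mol; n(e⁻) = 2 × 0.02905 = 0.05810 mol
Q = 0.05810 × 96485 / 0.845 = 6634 C
t = 6634 / 23.3 = 284.7 s

285 s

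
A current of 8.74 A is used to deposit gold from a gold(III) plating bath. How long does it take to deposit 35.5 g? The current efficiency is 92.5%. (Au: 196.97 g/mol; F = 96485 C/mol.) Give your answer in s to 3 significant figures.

6450 s

n(Au) = 35.5 / 196.97 = 0.1802 mol
Au³⁺ + 3e⁻ → Au, so n(e⁻) = 3 × 0.1802 = 0.5406 mol
Q = 0.5406 × 96485 / 0.925 = 56390 C
t = Q / I = 56390 / 8.74 = 6452 s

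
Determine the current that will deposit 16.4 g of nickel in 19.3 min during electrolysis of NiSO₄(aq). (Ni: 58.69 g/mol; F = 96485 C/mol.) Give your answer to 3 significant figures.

n(Ni) = 16.4 / 58.69 = 0.2794 mol
Ni²⁺ + 2e⁻ → Ni, so n(e⁻) = 2 × 0.2794 = 0.5588 mol
Q = 0.5588 × 96485 = 53920 C
I = Q / t = 53920 / 1158 s = 46.6 A

46.6 A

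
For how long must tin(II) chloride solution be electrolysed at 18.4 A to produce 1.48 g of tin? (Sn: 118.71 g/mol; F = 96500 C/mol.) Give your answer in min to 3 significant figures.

2.18 min

n(Sn) = 1.48 / 118.71 = 0.01247 mol
Sn²⁺ + 2e⁻ → Sn, so n(e⁻) = 2 × 0.01247 = 0.02494 mol
Q = 0.02494 × 96500 = 2407 C
t = Q / I = 2407 / 18.4 = 130.8 s = 2.18 min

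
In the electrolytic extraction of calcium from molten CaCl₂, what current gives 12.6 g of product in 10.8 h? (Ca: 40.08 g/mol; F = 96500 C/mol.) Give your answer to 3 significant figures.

1.56 A

n(Ca) = 12.6 / 40.08 = 0.3144 mol
Ca²⁺ + 2e⁻ → Ca, so n(e⁻) = 2 × 0.3144 = 0.6288 mol
Q = 0.6288 × 96500 = 60680 C
I = Q / t = 60680 / 38880 s = 1.56 A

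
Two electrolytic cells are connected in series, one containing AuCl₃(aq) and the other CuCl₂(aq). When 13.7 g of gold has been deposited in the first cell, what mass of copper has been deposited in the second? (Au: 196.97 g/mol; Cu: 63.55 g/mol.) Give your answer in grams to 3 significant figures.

6.63 g

n(Au) = 13.7 / 196.97 = 0.06955 mol
Au³⁺ + 3e⁻ → Au, so n(e⁻) = 3 × 0.06955 = 0.2087 mol
In series, the same 0.2087 mol of electrons flows through the second cell.
Cu²⁺ + 2e⁻ → Cu, so n(Cu) = 0.2087 / 2 = 0.1044 mol
m(Cu) = 0.1044 × 63.55 = 6.63 g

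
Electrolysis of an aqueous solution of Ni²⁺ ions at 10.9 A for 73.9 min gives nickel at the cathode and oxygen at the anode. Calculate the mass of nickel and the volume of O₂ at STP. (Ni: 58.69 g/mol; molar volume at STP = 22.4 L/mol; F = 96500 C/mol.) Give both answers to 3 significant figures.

14.7 g Ni; 2.80 L O₂

Q = 10.9 × 4434 = 48330 C; n(e⁻) = 48330 / 96500 = 0.5008 mol
Cathode: Ni²⁺ + 2e⁻ → Ni → n(Ni) = 0.5008/2 = 0.2504 mol → 14.7 g
Anode: 2H₂O → O₂ + 4H⁺ + 4e⁻ → n(O₂) = 0.5008/4 = 0.1252 mol → 2.80 L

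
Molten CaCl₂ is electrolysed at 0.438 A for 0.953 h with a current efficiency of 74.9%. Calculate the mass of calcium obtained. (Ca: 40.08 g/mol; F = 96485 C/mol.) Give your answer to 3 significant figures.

0.234 g

Q = 0.438 × 3430.8 = 1503 C
n(e⁻) = 1503 / 96485 = 0.01558 mol
Ca²⁺ + 2e⁻ → Ca, so theoretical m(Ca) = 0.007790 × 40.08 = 0.3122 g
Actual mass = 74.9% × 0.3122 = 0.234 g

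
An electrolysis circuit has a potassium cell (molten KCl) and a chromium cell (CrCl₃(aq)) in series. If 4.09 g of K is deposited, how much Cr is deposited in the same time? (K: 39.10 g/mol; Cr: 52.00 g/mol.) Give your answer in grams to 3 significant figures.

1.81 g

n(K) = 4.09 / 39.10 = 0.1046 mol
K⁺ + e⁻ → K, so n(e⁻) = 0.1046 mol
Same current for the same time ⇒ same n(e⁻) = 0.1046 mol in both cells.
Cr³⁺ + 3e⁻ → Cr, so n(Cr) = 0.1046 / 3 = 0.03487 mol
m(Cr) = 0.03487 × 52.00 = 1.81 g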